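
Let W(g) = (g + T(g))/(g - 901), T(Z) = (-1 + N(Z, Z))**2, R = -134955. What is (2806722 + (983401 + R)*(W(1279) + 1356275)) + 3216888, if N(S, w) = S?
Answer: 31168827189527/27 ≈ 1.1544e+12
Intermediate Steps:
T(Z) = (-1 + Z)**2
W(g) = (g + (-1 + g)**2)/(-901 + g) (W(g) = (g + (-1 + g)**2)/(g - 901) = (g + (-1 + g)**2)/(-901 + g))
(2806722 + (983401 + R)*(W(1279) + 1356275)) + 3216888 = (2806722 + (983401 - 134955)*((1279 + (-1 + 1279)**2)/(-901 + 1279) + 1356275)) + 3216888 = (2806722 + 848446*((1279 + 1278**2)/378 + 1356275)) + 3216888 = (2806722 + 848446*((1279 + 1633284)/378 + 1356275)) + 3216888 = (2806722 + 848446*((1/378)*1634563 + 1356275)) + 3216888 = (2806722 + 848446*(233509/54 + 1356275)) + 3216888 = (2806722 + 848446*(73472359/54)) + 3216888 = (2806722 + 31168664552057/27) + 3216888 = 31168740333551/27 + 3216888 = 31168827189527/27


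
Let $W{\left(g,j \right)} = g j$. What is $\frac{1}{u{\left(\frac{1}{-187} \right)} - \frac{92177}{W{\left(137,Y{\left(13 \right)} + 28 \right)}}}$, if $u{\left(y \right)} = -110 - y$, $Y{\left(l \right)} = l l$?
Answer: $- \frac{5046943}{572373840} \approx -0.0088176$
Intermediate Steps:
$Y{\left(l \right)} = l^{2}$
$\frac{1}{u{\left(\frac{1}{-187} \right)} - \frac{92177}{W{\left(137,Y{\left(13 \right)} + 28 \right)}}} = \frac{1}{\left(-110 - \frac{1}{-187}\right) - \frac{92177}{137 \left(13^{2} + 28\right)}} = \frac{1}{\left(-110 - - \frac{1}{187}\right) - \frac{92177}{137 \left(169 + 28\right)}} = \frac{1}{\left(-110 + \frac{1}{187}\right) - \frac{92177}{137 \cdot 197}} = \frac{1}{- \frac{20569}{187} - \frac{92177}{26989}} = \frac{1}{- \frac{572373840}{5046943}} = - \frac{5046943}{572373840}$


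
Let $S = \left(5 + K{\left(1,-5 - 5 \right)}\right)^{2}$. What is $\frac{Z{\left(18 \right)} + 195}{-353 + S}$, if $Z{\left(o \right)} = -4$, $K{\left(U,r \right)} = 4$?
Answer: $- \frac{191}{272} \approx -0.70221$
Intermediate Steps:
$S = 81$ ($S = \left(5 + 4\right)^{2} = 9^{2} = 81$)
$\frac{Z{\left(18 \right)} + 195}{-353 + S} = \frac{-4 + 195}{-353 + 81} = \frac{191}{-272} = 191 \left(- \frac{1}{272}\right) = - \frac{191}{272}$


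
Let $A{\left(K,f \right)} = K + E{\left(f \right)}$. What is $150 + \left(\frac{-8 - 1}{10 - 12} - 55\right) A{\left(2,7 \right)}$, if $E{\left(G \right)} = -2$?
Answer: $150$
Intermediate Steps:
$A{\left(K,f \right)} = -2 + K$ ($A{\left(K,f \right)} = K - 2 = -2 + K$)
$150 + \left(\frac{-8 - 1}{10 - 12} - 55\right) A{\left(2,7 \right)} = 150 + \left(\frac{-8 - 1}{10 - 12} - 55\right) \left(-2 + 2\right) = 150 + \left(- \frac{9}{-2} - 55\right) 0 = 150 + \left(\left(-9\right) \left(- \frac{1}{2}\right) - 55\right) 0 = 150 + \left(\frac{9}{2} - 55\right) 0 = 150 - 0 = 150 + 0 = 150$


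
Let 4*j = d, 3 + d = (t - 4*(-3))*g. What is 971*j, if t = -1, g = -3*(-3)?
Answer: 23304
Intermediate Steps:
g = 9
d = 96 (d = -3 + (-1 - 4*(-3))*9 = -3 + (-1 + 12)*9 = -3 + 11*9 = -3 + 99 = 96)
j = 24 (j = (1/4)*96 = 24)
971*j = 971*24 = 23304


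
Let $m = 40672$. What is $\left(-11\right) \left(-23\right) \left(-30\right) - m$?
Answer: $-48262$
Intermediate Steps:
$\left(-11\right) \left(-23\right) \left(-30\right) - m = \left(-11\right) \left(-23\right) \left(-30\right) - 40672 = 253 \left(-30\right) - 40672 = -7590 - 40672 = -48262$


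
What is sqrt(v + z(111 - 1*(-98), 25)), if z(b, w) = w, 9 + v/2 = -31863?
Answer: I*sqrt(63719) ≈ 252.43*I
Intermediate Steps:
v = -63744 (v = -18 + 2*(-31863) = -18 - 63726 = -63744)
sqrt(v + z(111 - 1*(-98), 25)) = sqrt(-63744 + 25) = sqrt(-63719) = I*sqrt(63719)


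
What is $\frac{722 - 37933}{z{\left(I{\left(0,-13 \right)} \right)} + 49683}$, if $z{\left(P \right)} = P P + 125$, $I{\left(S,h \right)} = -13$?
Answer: $- \frac{37211}{49977} \approx -0.74456$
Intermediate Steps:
$z{\left(P \right)} = 125 + P^{2}$ ($z{\left(P \right)} = P^{2} + 125 = 125 + P^{2}$)
$\frac{722 - 37933}{z{\left(I{\left(0,-13 \right)} \right)} + 49683} = \frac{722 - 37933}{\left(125 + \left(-13\right)^{2}\right) + 49683} = - \frac{37211}{\left(125 + 169\right) + 49683} = - \frac{37211}{294 + 49683} = - \frac{37211}{49977}$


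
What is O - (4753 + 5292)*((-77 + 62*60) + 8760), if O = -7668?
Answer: -124595803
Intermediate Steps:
O - (4753 + 5292)*((-77 + 62*60) + 8760) = -7668 - (4753 + 5292)*((-77 + 62*60) + 8760) = -7668 - 10045*((-77 + 3720) + 8760) = -7668 - 10045*(3643 + 8760) = -7668 - 10045*12403 = -7668 - 1*124588135 = -7668 - 124588135 = -124595803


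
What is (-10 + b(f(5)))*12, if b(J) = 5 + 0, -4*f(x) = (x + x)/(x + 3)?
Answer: -60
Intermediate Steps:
f(x) = -x/(2*(3 + x)) (f(x) = -(x + x)/(4*(x + 3)) = -2*x/(4*(3 + x)) = -x/(2*(3 + x)))
b(J) = 5
(-10 + b(f(5)))*12 = (-10 + 5)*12 = -5*12 = -60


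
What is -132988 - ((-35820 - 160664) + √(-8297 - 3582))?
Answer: 63496 - I*√11879 ≈ 63496.0 - 108.99*I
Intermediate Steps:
-132988 - ((-35820 - 160664) + √(-8297 - 3582)) = -132988 - (-196484 + √(-11879)) = -132988 - (-196484 + I*√11879) = -132988 + (196484 - I*√11879) = 63496 - I*√11879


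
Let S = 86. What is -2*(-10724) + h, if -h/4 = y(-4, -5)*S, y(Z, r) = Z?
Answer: 22824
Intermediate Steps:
h = 1376 (h = -(-16)*86 = -4*(-344) = 1376)
-2*(-10724) + h = -2*(-10724) + 1376 = 21448 + 1376 = 22824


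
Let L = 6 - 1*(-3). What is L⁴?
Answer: 6561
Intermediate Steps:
L = 9 (L = 6 + 3 = 9)
L⁴ = 9⁴ = 6561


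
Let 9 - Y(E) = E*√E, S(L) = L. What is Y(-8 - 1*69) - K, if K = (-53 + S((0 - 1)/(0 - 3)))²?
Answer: -24883/9 + 77*I*√77 ≈ -2764.8 + 675.67*I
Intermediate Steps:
Y(E) = 9 - E^(3/2) (Y(E) = 9 - E*√E = 9 - E^(3/2))
K = 24964/9 (K = (-53 + (0 - 1)/(0 - 3))² = (-53 - 1/(-3))² = (-53 - 1*(-⅓))² = (-53 + ⅓)² = (-158/3)² = 24964/9 ≈ 2773.8)
Y(-8 - 1*69) - K = (9 - (-8 - 1*69)^(3/2)) - 1*24964/9 = (9 - (-8 - 69)^(3/2)) - 24964/9 = (9 - (-77)^(3/2)) - 24964/9 = (9 - (-77)*I*√77) - 24964/9 = (9 + 77*I*√77) - 24964/9 = -24883/9 + 77*I*√77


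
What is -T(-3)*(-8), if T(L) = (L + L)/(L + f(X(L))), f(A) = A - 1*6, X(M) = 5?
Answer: 12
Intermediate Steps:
f(A) = -6 + A (f(A) = A - 6 = -6 + A)
T(L) = 2*L/(-1 + L) (T(L) = (L + L)/(L + (-6 + 5)) = (2*L)/(L - 1) = (2*L)/(-1 + L) = 2*L/(-1 + L))
-T(-3)*(-8) = -2*(-3)/(-1 - 3)*(-8) = -2*(-3)/(-4)*(-8) = -2*(-3)*(-1)/4*(-8) = -1*3/2*(-8) = -3/2*(-8) = 12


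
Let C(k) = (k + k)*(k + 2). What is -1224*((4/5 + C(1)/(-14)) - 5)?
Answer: 198288/35 ≈ 5665.4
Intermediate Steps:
C(k) = 2*k*(2 + k) (C(k) = (2*k)*(2 + k) = 2*k*(2 + k))
-1224*((4/5 + C(1)/(-14)) - 5) = -1224*((4/5 + (2*1*(2 + 1))/(-14)) - 5) = -1224*((4*(1/5) + (2*1*3)*(-1/14)) - 5) = -1224*((4/5 + 6*(-1/14)) - 5) = -1224*((4/5 - 3/7) - 5) = -1224*(13/35 - 5) = -1224*(-162/35) = 198288/35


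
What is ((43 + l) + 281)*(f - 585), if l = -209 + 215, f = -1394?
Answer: -653070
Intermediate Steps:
l = 6
((43 + l) + 281)*(f - 585) = ((43 + 6) + 281)*(-1394 - 585) = (49 + 281)*(-1979) = 330*(-1979) = -653070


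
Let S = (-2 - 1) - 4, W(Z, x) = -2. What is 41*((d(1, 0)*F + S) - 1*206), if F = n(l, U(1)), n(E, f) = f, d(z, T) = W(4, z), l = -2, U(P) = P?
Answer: -8815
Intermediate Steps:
S = -7 (S = -3 - 4 = -7)
d(z, T) = -2
F = 1
41*((d(1, 0)*F + S) - 1*206) = 41*((-2*1 - 7) - 1*206) = 41*((-2 - 7) - 206) = 41*(-9 - 206) = 41*(-215) = -8815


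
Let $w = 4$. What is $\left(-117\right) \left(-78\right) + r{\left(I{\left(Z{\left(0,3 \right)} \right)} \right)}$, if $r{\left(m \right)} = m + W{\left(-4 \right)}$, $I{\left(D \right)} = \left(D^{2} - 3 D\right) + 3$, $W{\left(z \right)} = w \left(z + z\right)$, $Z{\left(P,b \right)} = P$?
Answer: $9097$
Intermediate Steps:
$W{\left(z \right)} = 8 z$ ($W{\left(z \right)} = 4 \left(z + z\right) = 4 \cdot 2 z = 8 z$)
$I{\left(D \right)} = 3 + D^{2} - 3 D$
$r{\left(m \right)} = -32 + m$ ($r{\left(m \right)} = m + 8 \left(-4\right) = m - 32 = -32 + m$)
$\left(-117\right) \left(-78\right) + r{\left(I{\left(Z{\left(0,3 \right)} \right)} \right)} = \left(-117\right) \left(-78\right) - \left(29 + 0\right) = 9126 + \left(-32 + \left(3 + 0 + 0\right)\right) = 9126 + \left(-32 + 3\right) = 9126 - 29 = 9097$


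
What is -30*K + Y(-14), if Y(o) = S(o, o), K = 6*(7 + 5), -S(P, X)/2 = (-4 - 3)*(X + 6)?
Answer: -2272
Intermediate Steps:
S(P, X) = 84 + 14*X (S(P, X) = -2*(-4 - 3)*(X + 6) = -(-14)*(6 + X) = -2*(-42 - 7*X) = 84 + 14*X)
K = 72 (K = 6*12 = 72)
Y(o) = 84 + 14*o
-30*K + Y(-14) = -30*72 + (84 + 14*(-14)) = -2160 + (84 - 196) = -2160 - 112 = -2272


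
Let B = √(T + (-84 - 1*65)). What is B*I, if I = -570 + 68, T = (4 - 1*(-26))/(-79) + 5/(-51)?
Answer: -502*I*√2426449134/4029 ≈ -6137.5*I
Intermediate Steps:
T = -1925/4029 (T = (4 + 26)*(-1/79) + 5*(-1/51) = 30*(-1/79) - 5/51 = -30/79 - 5/51 = -1925/4029 ≈ -0.47779)
B = I*√2426449134/4029 (B = √(-1925/4029 + (-84 - 1*65)) = √(-1925/4029 + (-84 - 65)) = √(-1925/4029 - 149) = √(-602246/4029) = I*√2426449134/4029 ≈ 12.226*I)
I = -502
B*I = (I*√2426449134/4029)*(-502) = -502*I*√2426449134/4029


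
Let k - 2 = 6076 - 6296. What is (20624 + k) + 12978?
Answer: 33384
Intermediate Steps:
k = -218 (k = 2 + (6076 - 6296) = 2 - 220 = -218)
(20624 + k) + 12978 = (20624 - 218) + 12978 = 20406 + 12978 = 33384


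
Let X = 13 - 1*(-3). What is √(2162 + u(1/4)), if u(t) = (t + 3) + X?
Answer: 5*√349/2 ≈ 46.704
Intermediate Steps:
X = 16 (X = 13 + 3 = 16)
u(t) = 19 + t (u(t) = (t + 3) + 16 = (3 + t) + 16 = 19 + t)
√(2162 + u(1/4)) = √(2162 + (19 + 1/4)) = √(2162 + (19 + ¼)) = √(2162 + 77/4) = √(8725/4) = 5*√349/2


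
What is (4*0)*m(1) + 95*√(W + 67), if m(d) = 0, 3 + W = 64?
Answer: 760*√2 ≈ 1074.8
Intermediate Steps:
W = 61 (W = -3 + 64 = 61)
(4*0)*m(1) + 95*√(W + 67) = (4*0)*0 + 95*√(61 + 67) = 0*0 + 95*√128 = 0 + 95*(8*√2) = 0 + 760*√2 = 760*√2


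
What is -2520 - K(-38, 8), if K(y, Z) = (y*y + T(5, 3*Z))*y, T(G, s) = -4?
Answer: 52200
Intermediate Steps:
K(y, Z) = y*(-4 + y**2) (K(y, Z) = (y*y - 4)*y = (y**2 - 4)*y = (-4 + y**2)*y = y*(-4 + y**2))
-2520 - K(-38, 8) = -2520 - (-38)*(-4 + (-38)**2) = -2520 - (-38)*(-4 + 1444) = -2520 - (-38)*1440 = -2520 - 1*(-54720) = -2520 + 54720 = 52200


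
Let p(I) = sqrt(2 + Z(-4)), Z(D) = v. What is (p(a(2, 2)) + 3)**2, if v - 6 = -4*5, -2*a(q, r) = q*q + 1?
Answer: -3 + 12*I*sqrt(3) ≈ -3.0 + 20.785*I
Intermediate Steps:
a(q, r) = -1/2 - q**2/2 (a(q, r) = -(q*q + 1)/2 = -(q**2 + 1)/2 = -(1 + q**2)/2 = -1/2 - q**2/2)
v = -14 (v = 6 - 4*5 = 6 - 20 = -14)
Z(D) = -14
p(I) = 2*I*sqrt(3) (p(I) = sqrt(2 - 14) = sqrt(-12) = 2*I*sqrt(3))
(p(a(2, 2)) + 3)**2 = (2*I*sqrt(3) + 3)**2 = (3 + 2*I*sqrt(3))**2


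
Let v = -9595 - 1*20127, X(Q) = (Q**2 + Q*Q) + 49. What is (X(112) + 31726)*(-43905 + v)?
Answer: -4186652101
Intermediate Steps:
X(Q) = 49 + 2*Q**2 (X(Q) = (Q**2 + Q**2) + 49 = 2*Q**2 + 49 = 49 + 2*Q**2)
v = -29722 (v = -9595 - 20127 = -29722)
(X(112) + 31726)*(-43905 + v) = ((49 + 2*112**2) + 31726)*(-43905 - 29722) = ((49 + 2*12544) + 31726)*(-73627) = ((49 + 25088) + 31726)*(-73627) = (25137 + 31726)*(-73627) = 56863*(-73627) = -4186652101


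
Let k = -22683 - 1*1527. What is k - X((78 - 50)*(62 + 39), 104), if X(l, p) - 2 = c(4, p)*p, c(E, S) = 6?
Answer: -24836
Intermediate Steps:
X(l, p) = 2 + 6*p
k = -24210 (k = -22683 - 1527 = -24210)
k - X((78 - 50)*(62 + 39), 104) = -24210 - (2 + 6*104) = -24210 - (2 + 624) = -24210 - 1*626 = -24210 - 626 = -24836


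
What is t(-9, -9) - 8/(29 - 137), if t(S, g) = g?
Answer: -241/27 ≈ -8.9259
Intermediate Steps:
t(-9, -9) - 8/(29 - 137) = -9 - 8/(29 - 137) = -9 - 8/(-108) = -9 - 8*(-1/108) = -9 + 2/27 = -241/27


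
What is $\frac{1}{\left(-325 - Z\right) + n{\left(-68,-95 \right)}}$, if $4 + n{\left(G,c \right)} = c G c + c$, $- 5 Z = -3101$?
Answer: $- \frac{5}{3073721} \approx -1.6267 \cdot 10^{-6}$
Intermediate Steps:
$Z = \frac{3101}{5}$ ($Z = \left(- \frac{1}{5}\right) \left(-3101\right) = \frac{3101}{5} \approx 620.2$)
$n{\left(G,c \right)} = -4 + c + G c^{2}$ ($n{\left(G,c \right)} = -4 + \left(c G c + c\right) = -4 + \left(G c c + c\right) = -4 + \left(G c^{2} + c\right) = -4 + \left(c + G c^{2}\right) = -4 + c + G c^{2}$)
$\frac{1}{\left(-325 - Z\right) + n{\left(-68,-95 \right)}} = \frac{1}{\left(-325 - \frac{3101}{5}\right) - \left(99 + 613700\right)} = \frac{1}{\left(-325 - \frac{3101}{5}\right) - 613799} = \frac{1}{- \frac{4726}{5} - 613799} = \frac{1}{- \frac{3073721}{5}} = - \frac{5}{3073721}$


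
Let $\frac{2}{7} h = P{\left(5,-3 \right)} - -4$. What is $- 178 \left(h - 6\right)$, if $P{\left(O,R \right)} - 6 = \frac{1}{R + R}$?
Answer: $- \frac{30349}{6} \approx -5058.2$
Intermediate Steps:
$P{\left(O,R \right)} = 6 + \frac{1}{2 R}$ ($P{\left(O,R \right)} = 6 + \frac{1}{R + R} = 6 + \frac{1}{2 R}$)
$h = \frac{413}{12}$ ($h = \frac{7 \left(\left(6 + \frac{1}{2 \left(-3\right)}\right) - -4\right)}{2} = \frac{7 \left(\left(6 + \frac{1}{2} \left(- \frac{1}{3}\right)\right) + 4\right)}{2} = \frac{7 \left(\left(6 - \frac{1}{6}\right) + 4\right)}{2} = \frac{7 \left(\frac{35}{6} + 4\right)}{2} = \frac{7}{2} \cdot \frac{59}{6} = \frac{413}{12} \approx 34.417$)
$- 178 \left(h - 6\right) = - 178 \left(\frac{413}{12} - 6\right) = \left(-178\right) \frac{341}{12} = - \frac{30349}{6}$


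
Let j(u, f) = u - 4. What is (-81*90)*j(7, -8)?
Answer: -21870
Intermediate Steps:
j(u, f) = -4 + u
(-81*90)*j(7, -8) = (-81*90)*(-4 + 7) = -7290*3 = -21870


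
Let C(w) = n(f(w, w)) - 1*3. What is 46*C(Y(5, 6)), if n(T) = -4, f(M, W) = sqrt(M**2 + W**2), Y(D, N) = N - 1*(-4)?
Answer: -322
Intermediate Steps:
Y(D, N) = 4 + N (Y(D, N) = N + 4 = 4 + N)
C(w) = -7 (C(w) = -4 - 1*3 = -4 - 3 = -7)
46*C(Y(5, 6)) = 46*(-7) = -322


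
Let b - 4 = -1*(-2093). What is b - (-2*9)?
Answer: 2115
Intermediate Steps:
b = 2097 (b = 4 - 1*(-2093) = 4 + 2093 = 2097)
b - (-2*9) = 2097 - (-2*9) = 2097 - (-18) = 2097 - 1*(-18) = 2097 + 18 = 2115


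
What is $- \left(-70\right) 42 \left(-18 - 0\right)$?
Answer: $-52920$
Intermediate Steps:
$- \left(-70\right) 42 \left(-18 - 0\right) = - \left(-2940\right) \left(-18 + 0\right) = - \left(-2940\right) \left(-18\right) = \left(-1\right) 52920 = -52920$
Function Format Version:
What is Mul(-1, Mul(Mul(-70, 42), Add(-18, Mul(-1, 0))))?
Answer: -52920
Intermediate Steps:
Mul(-1, Mul(Mul(-70, 42), Add(-18, Mul(-1, 0)))) = Mul(-1, Mul(-2940, Add(-18, 0))) = Mul(-1, Mul(-2940, -18)) = Mul(-1, 52920) = -52920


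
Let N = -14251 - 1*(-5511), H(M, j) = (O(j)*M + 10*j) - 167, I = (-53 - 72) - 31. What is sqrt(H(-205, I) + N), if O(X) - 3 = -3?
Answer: 3*I*sqrt(1163) ≈ 102.31*I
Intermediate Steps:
I = -156 (I = -125 - 31 = -156)
O(X) = 0 (O(X) = 3 - 3 = 0)
H(M, j) = -167 + 10*j (H(M, j) = (0*M + 10*j) - 167 = (0 + 10*j) - 167 = 10*j - 167 = -167 + 10*j)
N = -8740 (N = -14251 + 5511 = -8740)
sqrt(H(-205, I) + N) = sqrt((-167 + 10*(-156)) - 8740) = sqrt((-167 - 1560) - 8740) = sqrt(-1727 - 8740) = sqrt(-10467) = 3*I*sqrt(1163)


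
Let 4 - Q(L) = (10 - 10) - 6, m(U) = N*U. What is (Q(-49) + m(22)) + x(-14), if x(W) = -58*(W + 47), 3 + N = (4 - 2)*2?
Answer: -1882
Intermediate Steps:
N = 1 (N = -3 + (4 - 2)*2 = -3 + 2*2 = -3 + 4 = 1)
m(U) = U (m(U) = 1*U = U)
x(W) = -2726 - 58*W (x(W) = -58*(47 + W) = -2726 - 58*W)
Q(L) = 10 (Q(L) = 4 - ((10 - 10) - 6) = 4 - (0 - 6) = 4 - 1*(-6) = 4 + 6 = 10)
(Q(-49) + m(22)) + x(-14) = (10 + 22) + (-2726 - 58*(-14)) = 32 + (-2726 + 812) = 32 - 1914 = -1882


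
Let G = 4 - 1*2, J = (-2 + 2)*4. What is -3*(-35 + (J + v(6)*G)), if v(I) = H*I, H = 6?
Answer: -111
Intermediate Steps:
J = 0 (J = 0*4 = 0)
G = 2 (G = 4 - 2 = 2)
v(I) = 6*I
-3*(-35 + (J + v(6)*G)) = -3*(-35 + (0 + (6*6)*2)) = -3*(-35 + (0 + 36*2)) = -3*(-35 + (0 + 72)) = -3*(-35 + 72) = -3*37 = -111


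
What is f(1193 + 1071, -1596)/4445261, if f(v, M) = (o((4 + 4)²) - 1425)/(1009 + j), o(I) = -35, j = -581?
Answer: -365/475642927 ≈ -7.6738e-7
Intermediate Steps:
f(v, M) = -365/107 (f(v, M) = (-35 - 1425)/(1009 - 581) = -1460/428 = -1460*1/428 = -365/107)
f(1193 + 1071, -1596)/4445261 = -365/107/4445261 = -365/107*1/4445261 = -365/475642927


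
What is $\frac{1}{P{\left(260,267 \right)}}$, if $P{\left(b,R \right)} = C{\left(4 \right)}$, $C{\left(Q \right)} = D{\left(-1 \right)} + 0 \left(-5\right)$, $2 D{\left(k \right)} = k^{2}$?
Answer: $2$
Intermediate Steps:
$D{\left(k \right)} = \frac{k^{2}}{2}$
$C{\left(Q \right)} = \frac{1}{2}$ ($C{\left(Q \right)} = \frac{\left(-1\right)^{2}}{2} + 0 \left(-5\right) = \frac{1}{2} \cdot 1 + 0 = \frac{1}{2} + 0 = \frac{1}{2}$)
$P{\left(b,R \right)} = \frac{1}{2}$
$\frac{1}{P{\left(260,267 \right)}} = \frac{1}{\frac{1}{2}} = 2$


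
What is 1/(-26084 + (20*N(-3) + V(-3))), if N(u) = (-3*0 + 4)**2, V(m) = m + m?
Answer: -1/25770 ≈ -3.8805e-5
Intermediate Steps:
V(m) = 2*m
N(u) = 16 (N(u) = (0 + 4)**2 = 4**2 = 16)
1/(-26084 + (20*N(-3) + V(-3))) = 1/(-26084 + (20*16 + 2*(-3))) = 1/(-26084 + (320 - 6)) = 1/(-26084 + 314) = 1/(-25770) = -1/25770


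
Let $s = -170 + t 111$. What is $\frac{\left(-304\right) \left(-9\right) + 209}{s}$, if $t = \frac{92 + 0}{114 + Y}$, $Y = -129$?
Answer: $- \frac{14725}{4254} \approx -3.4614$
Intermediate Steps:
$t = - \frac{92}{15}$ ($t = \frac{92 + 0}{114 - 129} = \frac{92}{-15} = 92 \left(- \frac{1}{15}\right) = - \frac{92}{15} \approx -6.1333$)
$s = - \frac{4254}{5}$ ($s = -170 - \frac{3404}{5} = - \frac{4254}{5} \approx -850.8$)
$\frac{\left(-304\right) \left(-9\right) + 209}{s} = \frac{\left(-304\right) \left(-9\right) + 209}{- \frac{4254}{5}} = \left(2736 + 209\right) \left(- \frac{5}{4254}\right) = 2945 \left(- \frac{5}{4254}\right) = - \frac{14725}{4254}$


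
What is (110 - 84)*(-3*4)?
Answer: -312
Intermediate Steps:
(110 - 84)*(-3*4) = 26*(-12) = -312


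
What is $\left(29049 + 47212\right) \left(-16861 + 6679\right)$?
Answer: $-776489502$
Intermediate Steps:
$\left(29049 + 47212\right) \left(-16861 + 6679\right) = 76261 \left(-10182\right) = -776489502$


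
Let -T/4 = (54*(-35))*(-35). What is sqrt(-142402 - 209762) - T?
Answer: 264600 + 2*I*sqrt(88041) ≈ 2.646e+5 + 593.43*I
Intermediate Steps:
T = -264600 (T = -4*54*(-35)*(-35) = -(-7560)*(-35) = -4*66150 = -264600)
sqrt(-142402 - 209762) - T = sqrt(-142402 - 209762) - 1*(-264600) = sqrt(-352164) + 264600 = 2*I*sqrt(88041) + 264600 = 264600 + 2*I*sqrt(88041)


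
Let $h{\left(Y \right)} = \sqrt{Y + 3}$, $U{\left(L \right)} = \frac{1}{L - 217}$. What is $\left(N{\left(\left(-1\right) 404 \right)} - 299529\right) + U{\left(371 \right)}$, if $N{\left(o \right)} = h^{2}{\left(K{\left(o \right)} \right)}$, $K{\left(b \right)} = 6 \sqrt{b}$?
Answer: $- \frac{46127003}{154} + 12 i \sqrt{101} \approx -2.9953 \cdot 10^{5} + 120.6 i$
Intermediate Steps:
$U{\left(L \right)} = \frac{1}{-217 + L}$
$h{\left(Y \right)} = \sqrt{3 + Y}$
$N{\left(o \right)} = 3 + 6 \sqrt{o}$ ($N{\left(o \right)} = \left(\sqrt{3 + 6 \sqrt{o}}\right)^{2} = 3 + 6 \sqrt{o}$)
$\left(N{\left(\left(-1\right) 404 \right)} - 299529\right) + U{\left(371 \right)} = \left(\left(3 + 6 \sqrt{\left(-1\right) 404}\right) - 299529\right) + \frac{1}{-217 + 371} = \left(\left(3 + 6 \sqrt{-404}\right) - 299529\right) + \frac{1}{154} = \left(\left(3 + 6 \cdot 2 i \sqrt{101}\right) - 299529\right) + \frac{1}{154} = \left(\left(3 + 12 i \sqrt{101}\right) - 299529\right) + \frac{1}{154} = \left(-299526 + 12 i \sqrt{101}\right) + \frac{1}{154} = - \frac{46127003}{154} + 12 i \sqrt{101}$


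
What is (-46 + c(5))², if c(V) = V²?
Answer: 441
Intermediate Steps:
(-46 + c(5))² = (-46 + 5²)² = (-46 + 25)² = (-21)² = 441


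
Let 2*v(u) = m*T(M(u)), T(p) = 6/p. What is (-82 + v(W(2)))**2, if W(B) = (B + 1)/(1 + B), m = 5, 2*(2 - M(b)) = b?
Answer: 5184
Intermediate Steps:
M(b) = 2 - b/2
W(B) = 1 (W(B) = (1 + B)/(1 + B) = 1)
v(u) = 15/(2 - u/2) (v(u) = (5*(6/(2 - u/2)))/2 = (30/(2 - u/2))/2 = 15/(2 - u/2))
(-82 + v(W(2)))**2 = (-82 - 30/(-4 + 1))**2 = (-82 - 30/(-3))**2 = (-82 - 30*(-1/3))**2 = (-82 + 10)**2 = (-72)**2 = 5184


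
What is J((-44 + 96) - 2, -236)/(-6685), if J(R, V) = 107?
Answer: -107/6685 ≈ -0.016006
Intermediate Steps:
J((-44 + 96) - 2, -236)/(-6685) = 107/(-6685) = 107*(-1/6685) = -107/6685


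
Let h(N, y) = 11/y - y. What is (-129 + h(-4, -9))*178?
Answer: -194198/9 ≈ -21578.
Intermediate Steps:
h(N, y) = -y + 11/y
(-129 + h(-4, -9))*178 = (-129 + (-1*(-9) + 11/(-9)))*178 = (-129 + (9 + 11*(-1/9)))*178 = (-129 + (9 - 11/9))*178 = (-129 + 70/9)*178 = -1091/9*178 = -194198/9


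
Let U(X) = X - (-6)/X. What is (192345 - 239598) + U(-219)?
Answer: -3465458/73 ≈ -47472.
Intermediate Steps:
U(X) = X + 6/X
(192345 - 239598) + U(-219) = (192345 - 239598) + (-219 + 6/(-219)) = -47253 + (-219 + 6*(-1/219)) = -47253 + (-219 - 2/73) = -47253 - 15989/73 = -3465458/73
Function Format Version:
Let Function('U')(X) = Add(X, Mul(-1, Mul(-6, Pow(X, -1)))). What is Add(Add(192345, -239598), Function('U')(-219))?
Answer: Rational(-3465458, 73) ≈ -47472.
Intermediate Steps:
Function('U')(X) = Add(X, Mul(6, Pow(X, -1)))
Add(Add(192345, -239598), Function('U')(-219)) = Add(Add(192345, -239598), Add(-219, Mul(6, Pow(-219, -1)))) = Add(-47253, Add(-219, Mul(6, Rational(-1, 219)))) = Add(-47253, Add(-219, Rational(-2, 73))) = Add(-47253, Rational(-15989, 73)) = Rational(-3465458, 73)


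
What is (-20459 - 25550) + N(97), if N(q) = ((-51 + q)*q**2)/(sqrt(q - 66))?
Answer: -46009 + 432814*sqrt(31)/31 ≈ 31727.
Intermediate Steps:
N(q) = q**2*(-51 + q)/sqrt(-66 + q) (N(q) = (q**2*(-51 + q))/(sqrt(-66 + q)) = (q**2*(-51 + q))/sqrt(-66 + q) = q**2*(-51 + q)/sqrt(-66 + q))
(-20459 - 25550) + N(97) = (-20459 - 25550) + 97**2*(-51 + 97)/sqrt(-66 + 97) = -46009 + 9409*46/sqrt(31) = -46009 + 9409*(sqrt(31)/31)*46 = -46009 + 432814*sqrt(31)/31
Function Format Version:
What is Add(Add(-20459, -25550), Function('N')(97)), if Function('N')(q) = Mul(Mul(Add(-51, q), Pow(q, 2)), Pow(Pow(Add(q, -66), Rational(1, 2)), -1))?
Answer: Add(-46009, Mul(Rational(432814, 31), Pow(31, Rational(1, 2)))) ≈ 31727.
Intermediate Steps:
Function('N')(q) = Mul(Pow(q, 2), Pow(Add(-66, q), Rational(-1, 2)), Add(-51, q)) (Function('N')(q) = Mul(Mul(Pow(q, 2), Add(-51, q)), Pow(Pow(Add(-66, q), Rational(1, 2)), -1)) = Mul(Mul(Pow(q, 2), Add(-51, q)), Pow(Add(-66, q), Rational(-1, 2))) = Mul(Pow(q, 2), Pow(Add(-66, q), Rational(-1, 2)), Add(-51, q)))
Add(Add(-20459, -25550), Function('N')(97)) = Add(Add(-20459, -25550), Mul(Pow(97, 2), Pow(Add(-66, 97), Rational(-1, 2)), Add(-51, 97))) = Add(-46009, Mul(9409, Pow(31, Rational(-1, 2)), 46)) = Add(-46009, Mul(9409, Mul(Rational(1, 31), Pow(31, Rational(1, 2))), 46)) = Add(-46009, Mul(Rational(432814, 31), Pow(31, Rational(1, 2))))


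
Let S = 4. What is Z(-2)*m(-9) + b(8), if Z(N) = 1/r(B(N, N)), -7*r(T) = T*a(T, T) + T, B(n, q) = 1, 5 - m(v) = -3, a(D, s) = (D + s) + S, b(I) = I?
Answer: 0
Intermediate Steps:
a(D, s) = 4 + D + s (a(D, s) = (D + s) + 4 = 4 + D + s)
m(v) = 8 (m(v) = 5 - 1*(-3) = 5 + 3 = 8)
r(T) = -T/7 - T*(4 + 2*T)/7 (r(T) = -(T*(4 + T + T) + T)/7 = -(T*(4 + 2*T) + T)/7 = -(T + T*(4 + 2*T))/7 = -T/7 - T*(4 + 2*T)/7)
Z(N) = -1 (Z(N) = 1/(-⅐*1*(5 + 2*1)) = 1/(-⅐*1*(5 + 2)) = 1/(-⅐*1*7) = 1/(-1) = -1)
Z(-2)*m(-9) + b(8) = -1*8 + 8 = -8 + 8 = 0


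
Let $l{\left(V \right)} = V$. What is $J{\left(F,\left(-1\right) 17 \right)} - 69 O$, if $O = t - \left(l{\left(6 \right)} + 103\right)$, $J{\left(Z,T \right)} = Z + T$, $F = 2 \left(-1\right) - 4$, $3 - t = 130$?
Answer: $16261$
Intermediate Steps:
$t = -127$ ($t = 3 - 130 = -127$)
$F = -6$ ($F = -2 - 4 = -6$)
$J{\left(Z,T \right)} = T + Z$
$O = -236$ ($O = -127 - \left(6 + 103\right) = -127 - 109 = -236$)
$J{\left(F,\left(-1\right) 17 \right)} - 69 O = \left(\left(-1\right) 17 - 6\right) - -16284 = \left(-17 - 6\right) + 16284 = -23 + 16284 = 16261$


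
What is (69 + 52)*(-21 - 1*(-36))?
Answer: 1815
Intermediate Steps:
(69 + 52)*(-21 - 1*(-36)) = 121*(-21 + 36) = 121*15 = 1815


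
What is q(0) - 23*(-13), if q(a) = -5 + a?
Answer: 294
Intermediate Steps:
q(0) - 23*(-13) = (-5 + 0) - 23*(-13) = -5 + 299 = 294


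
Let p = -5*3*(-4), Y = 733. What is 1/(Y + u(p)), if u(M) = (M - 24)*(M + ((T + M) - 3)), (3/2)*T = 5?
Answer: 1/5065 ≈ 0.00019743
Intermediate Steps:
T = 10/3 (T = (⅔)*5 = 10/3 ≈ 3.3333)
p = 60 (p = -15*(-4) = 60)
u(M) = (-24 + M)*(⅓ + 2*M) (u(M) = (M - 24)*(M + ((10/3 + M) - 3)) = (-24 + M)*(M + (⅓ + M)) = (-24 + M)*(⅓ + 2*M))
1/(Y + u(p)) = 1/(733 + (-8 + 2*60² - 143/3*60)) = 1/(733 + (-8 + 2*3600 - 2860)) = 1/(733 + (-8 + 7200 - 2860)) = 1/(733 + 4332) = 1/5065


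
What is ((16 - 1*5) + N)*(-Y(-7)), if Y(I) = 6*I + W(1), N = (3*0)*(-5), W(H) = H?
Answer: 451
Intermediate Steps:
N = 0 (N = 0*(-5) = 0)
Y(I) = 1 + 6*I (Y(I) = 6*I + 1 = 1 + 6*I)
((16 - 1*5) + N)*(-Y(-7)) = ((16 - 1*5) + 0)*(-(1 + 6*(-7))) = ((16 - 5) + 0)*(-(1 - 42)) = (11 + 0)*(-1*(-41)) = 11*41 = 451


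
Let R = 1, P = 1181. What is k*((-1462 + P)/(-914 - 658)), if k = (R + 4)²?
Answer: 7025/1572 ≈ 4.4688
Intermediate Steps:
k = 25 (k = (1 + 4)² = 5² = 25)
k*((-1462 + P)/(-914 - 658)) = 25*((-1462 + 1181)/(-914 - 658)) = 25*(-281/(-1572)) = 25*(-281*(-1/1572)) = 25*(281/1572) = 7025/1572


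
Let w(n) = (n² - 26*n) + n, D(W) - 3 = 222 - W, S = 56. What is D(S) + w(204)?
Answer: 36685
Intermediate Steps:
D(W) = 225 - W (D(W) = 3 + (222 - W) = 225 - W)
w(n) = n² - 25*n
D(S) + w(204) = (225 - 1*56) + 204*(-25 + 204) = (225 - 56) + 204*179 = 169 + 36516 = 36685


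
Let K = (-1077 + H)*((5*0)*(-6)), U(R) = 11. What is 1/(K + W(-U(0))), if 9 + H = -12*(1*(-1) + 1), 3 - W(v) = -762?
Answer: 1/765 ≈ 0.0013072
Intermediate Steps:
W(v) = 765 (W(v) = 3 - 1*(-762) = 3 + 762 = 765)
H = -9 (H = -9 - 12*(1*(-1) + 1) = -9 - 12*(-1 + 1) = -9 - 12*0 = -9 + 0 = -9)
K = 0 (K = (-1077 - 9)*((5*0)*(-6)) = -0*(-6) = -1086*0 = 0)
1/(K + W(-U(0))) = 1/(0 + 765) = 1/765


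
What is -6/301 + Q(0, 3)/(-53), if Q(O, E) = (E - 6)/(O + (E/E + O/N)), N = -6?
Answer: 585/15953 ≈ 0.036670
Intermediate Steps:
Q(O, E) = (-6 + E)/(1 + 5*O/6) (Q(O, E) = (E - 6)/(O + (E/E + O/(-6))) = (-6 + E)/(O + (1 + O*(-⅙))) = (-6 + E)/(O + (1 - O/6)) = (-6 + E)/(1 + 5*O/6))
-6/301 + Q(0, 3)/(-53) = -6/301 + (6*(-6 + 3)/(6 + 5*0))/(-53) = -6*1/301 + (6*(-3)/(6 + 0))*(-1/53) = -6/301 + (6*(-3)/6)*(-1/53) = -6/301 + (6*(⅙)*(-3))*(-1/53) = -6/301 - 3*(-1/53) = -6/301 + 3/53 = 585/15953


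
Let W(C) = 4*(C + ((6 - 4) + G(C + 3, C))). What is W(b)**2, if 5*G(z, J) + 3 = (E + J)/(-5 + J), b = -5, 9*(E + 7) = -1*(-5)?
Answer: 9205156/50625 ≈ 181.83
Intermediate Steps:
E = -58/9 (E = -7 + (-1*(-5))/9 = -7 + (1/9)*5 = -7 + 5/9 = -58/9 ≈ -6.4444)
G(z, J) = -3/5 + (-58/9 + J)/(5*(-5 + J)) (G(z, J) = -3/5 + ((-58/9 + J)/(-5 + J))/5 = -3/5 + (-58/9 + J)/(5*(-5 + J)))
W(C) = 8 + 4*C + 4*(77 - 18*C)/(45*(-5 + C)) (W(C) = 4*(C + ((6 - 4) + (77 - 18*C)/(45*(-5 + C)))) = 4*(C + (2 + (77 - 18*C)/(45*(-5 + C)))) = 4*(2 + C + (77 - 18*C)/(45*(-5 + C))) = 8 + 4*C + 4*(77 - 18*C)/(45*(-5 + C)))
W(b)**2 = (4*(-373 - 153*(-5) + 45*(-5)**2)/(45*(-5 - 5)))**2 = ((4/45)*(-373 + 765 + 45*25)/(-10))**2 = ((4/45)*(-1/10)*(-373 + 765 + 1125))**2 = ((4/45)*(-1/10)*1517)**2 = (-3034/225)**2 = 9205156/50625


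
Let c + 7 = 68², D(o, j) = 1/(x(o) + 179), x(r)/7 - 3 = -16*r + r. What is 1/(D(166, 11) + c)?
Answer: 17230/79550909 ≈ 0.00021659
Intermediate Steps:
x(r) = 21 - 105*r (x(r) = 21 + 7*(-16*r + r) = 21 + 7*(-15*r) = 21 - 105*r)
D(o, j) = 1/(200 - 105*o) (D(o, j) = 1/((21 - 105*o) + 179) = 1/(200 - 105*o))
c = 4617 (c = -7 + 68² = -7 + 4624 = 4617)
1/(D(166, 11) + c) = 1/(-1/(-200 + 105*166) + 4617) = 1/(-1/(-200 + 17430) + 4617) = 1/(-1/17230 + 4617) = 1/(79550909/17230) = 17230/79550909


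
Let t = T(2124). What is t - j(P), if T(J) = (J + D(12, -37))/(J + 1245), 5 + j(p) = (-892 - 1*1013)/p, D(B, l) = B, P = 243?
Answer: 1225592/90963 ≈ 13.474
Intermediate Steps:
j(p) = -5 - 1905/p (j(p) = -5 + (-892 - 1*1013)/p = -5 + (-892 - 1013)/p = -5 - 1905/p)
T(J) = (12 + J)/(1245 + J) (T(J) = (J + 12)/(J + 1245) = (12 + J)/(1245 + J))
t = 712/1123 (t = (12 + 2124)/(1245 + 2124) = 2136/3369 = (1/3369)*2136 = 712/1123 ≈ 0.63402)
t - j(P) = 712/1123 - (-5 - 1905/243) = 712/1123 - (-5 - 1905*1/243) = 712/1123 - (-5 - 635/81) = 712/1123 - 1*(-1040/81) = 712/1123 + 1040/81 = 1225592/90963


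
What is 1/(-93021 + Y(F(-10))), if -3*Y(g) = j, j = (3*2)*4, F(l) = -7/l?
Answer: -1/93029 ≈ -1.0749e-5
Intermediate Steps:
j = 24 (j = 6*4 = 24)
Y(g) = -8 (Y(g) = -⅓*24 = -8)
1/(-93021 + Y(F(-10))) = 1/(-93021 - 8) = 1/(-93029) = -1/93029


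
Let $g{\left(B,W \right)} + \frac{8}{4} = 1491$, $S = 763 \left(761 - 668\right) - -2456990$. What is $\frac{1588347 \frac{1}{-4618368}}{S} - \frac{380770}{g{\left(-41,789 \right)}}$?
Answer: $- \frac{493943253662664147}{1931563684934272} \approx -255.72$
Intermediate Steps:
$S = 2527949$ ($S = 763 \cdot 93 + 2456990 = 70959 + 2456990 = 2527949$)
$g{\left(B,W \right)} = 1489$ ($g{\left(B,W \right)} = -2 + 1491 = 1489$)
$\frac{1588347 \frac{1}{-4618368}}{S} - \frac{380770}{g{\left(-41,789 \right)}} = \frac{1588347 \frac{1}{-4618368}}{2527949} - \frac{380770}{1489} = 1588347 \left(- \frac{1}{4618368}\right) \frac{1}{2527949} - \frac{380770}{1489} = \left(- \frac{176483}{513152}\right) \frac{1}{2527949} - \frac{380770}{1489} = - \frac{176483}{1297222085248} - \frac{380770}{1489} = - \frac{493943253662664147}{1931563684934272}$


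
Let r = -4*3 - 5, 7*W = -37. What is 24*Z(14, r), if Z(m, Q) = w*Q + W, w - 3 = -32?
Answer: 81936/7 ≈ 11705.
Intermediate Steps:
w = -29 (w = 3 - 32 = -29)
W = -37/7 (W = (⅐)*(-37) = -37/7 ≈ -5.2857)
r = -17 (r = -12 - 5 = -17)
Z(m, Q) = -37/7 - 29*Q (Z(m, Q) = -29*Q - 37/7 = -37/7 - 29*Q)
24*Z(14, r) = 24*(-37/7 - 29*(-17)) = 24*(-37/7 + 493) = 24*(3414/7) = 81936/7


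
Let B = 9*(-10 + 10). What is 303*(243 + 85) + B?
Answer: 99384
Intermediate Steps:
B = 0 (B = 9*0 = 0)
303*(243 + 85) + B = 303*(243 + 85) + 0 = 303*328 + 0 = 99384 + 0 = 99384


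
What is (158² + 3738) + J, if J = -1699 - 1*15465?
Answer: 11538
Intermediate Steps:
J = -17164 (J = -1699 - 15465 = -17164)
(158² + 3738) + J = (158² + 3738) - 17164 = (24964 + 3738) - 17164 = 28702 - 17164 = 11538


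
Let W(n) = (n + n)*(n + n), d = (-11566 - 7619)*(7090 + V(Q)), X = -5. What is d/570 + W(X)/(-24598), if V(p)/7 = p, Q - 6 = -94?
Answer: -50919373727/233681 ≈ -2.1790e+5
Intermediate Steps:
Q = -88 (Q = 6 - 94 = -88)
V(p) = 7*p
d = -124203690 (d = (-11566 - 7619)*(7090 + 7*(-88)) = -19185*(7090 - 616) = -19185*6474 = -124203690)
W(n) = 4*n² (W(n) = (2*n)*(2*n) = 4*n²)
d/570 + W(X)/(-24598) = -124203690/570 + (4*(-5)²)/(-24598) = -124203690*1/570 + (4*25)*(-1/24598) = -4140123/19 + 100*(-1/24598) = -4140123/19 - 50/12299 = -50919373727/233681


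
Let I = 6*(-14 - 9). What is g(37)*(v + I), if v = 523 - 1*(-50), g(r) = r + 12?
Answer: 21315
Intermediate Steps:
g(r) = 12 + r
v = 573 (v = 523 + 50 = 573)
I = -138 (I = 6*(-23) = -138)
g(37)*(v + I) = (12 + 37)*(573 - 138) = 49*435 = 21315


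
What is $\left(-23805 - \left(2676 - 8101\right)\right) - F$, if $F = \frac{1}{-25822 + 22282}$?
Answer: $- \frac{65065199}{3540} \approx -18380.0$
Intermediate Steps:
$F = - \frac{1}{3540}$ ($F = \frac{1}{-3540} = - \frac{1}{3540} \approx -0.00028249$)
$\left(-23805 - \left(2676 - 8101\right)\right) - F = \left(-23805 - \left(2676 - 8101\right)\right) - - \frac{1}{3540} = \left(-23805 - -5425\right) + \frac{1}{3540} = \left(-23805 + 5425\right) + \frac{1}{3540} = -18380 + \frac{1}{3540} = - \frac{65065199}{3540}$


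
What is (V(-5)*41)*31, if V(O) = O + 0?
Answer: -6355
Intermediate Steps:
V(O) = O
(V(-5)*41)*31 = -5*41*31 = -205*31 = -6355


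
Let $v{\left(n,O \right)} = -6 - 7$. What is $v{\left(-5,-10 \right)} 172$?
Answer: $-2236$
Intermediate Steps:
$v{\left(n,O \right)} = -13$
$v{\left(-5,-10 \right)} 172 = \left(-13\right) 172 = -2236$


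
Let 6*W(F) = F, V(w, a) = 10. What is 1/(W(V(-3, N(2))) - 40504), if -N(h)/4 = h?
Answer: -3/121507 ≈ -2.4690e-5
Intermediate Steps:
N(h) = -4*h
W(F) = F/6
1/(W(V(-3, N(2))) - 40504) = 1/((1/6)*10 - 40504) = 1/(5/3 - 40504) = 1/(-121507/3) = -3/121507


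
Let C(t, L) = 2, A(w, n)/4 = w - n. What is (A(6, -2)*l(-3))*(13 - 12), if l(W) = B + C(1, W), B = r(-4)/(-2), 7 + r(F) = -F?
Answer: 112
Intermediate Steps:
A(w, n) = -4*n + 4*w (A(w, n) = 4*(w - n) = -4*n + 4*w)
r(F) = -7 - F
B = 3/2 (B = (-7 - 1*(-4))/(-2) = (-7 + 4)*(-½) = -3*(-½) = 3/2 ≈ 1.5000)
l(W) = 7/2 (l(W) = 3/2 + 2 = 7/2)
(A(6, -2)*l(-3))*(13 - 12) = ((-4*(-2) + 4*6)*(7/2))*(13 - 12) = ((8 + 24)*(7/2))*1 = (32*(7/2))*1 = 112*1 = 112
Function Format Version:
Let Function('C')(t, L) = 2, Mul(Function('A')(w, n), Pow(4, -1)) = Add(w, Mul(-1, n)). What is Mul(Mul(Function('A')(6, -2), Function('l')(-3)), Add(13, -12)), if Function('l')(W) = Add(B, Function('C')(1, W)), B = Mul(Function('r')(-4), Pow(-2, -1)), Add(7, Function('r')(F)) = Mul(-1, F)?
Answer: 112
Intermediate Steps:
Function('A')(w, n) = Add(Mul(-4, n), Mul(4, w)) (Function('A')(w, n) = Mul(4, Add(w, Mul(-1, n))) = Add(Mul(-4, n), Mul(4, w)))
Function('r')(F) = Add(-7, Mul(-1, F))
B = Rational(3, 2) (B = Mul(Add(-7, Mul(-1, -4)), Pow(-2, -1)) = Mul(Add(-7, 4), Rational(-1, 2)) = Mul(-3, Rational(-1, 2)) = Rational(3, 2) ≈ 1.5000)
Function('l')(W) = Rational(7, 2) (Function('l')(W) = Add(Rational(3, 2), 2) = Rational(7, 2))
Mul(Mul(Function('A')(6, -2), Function('l')(-3)), Add(13, -12)) = Mul(Mul(Add(Mul(-4, -2), Mul(4, 6)), Rational(7, 2)), Add(13, -12)) = Mul(Mul(Add(8, 24), Rational(7, 2)), 1) = Mul(Mul(32, Rational(7, 2)), 1) = Mul(112, 1) = 112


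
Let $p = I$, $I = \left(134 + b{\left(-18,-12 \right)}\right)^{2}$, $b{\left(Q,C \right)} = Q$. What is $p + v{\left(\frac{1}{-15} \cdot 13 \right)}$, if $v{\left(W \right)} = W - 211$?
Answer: $\frac{198662}{15} \approx 13244.0$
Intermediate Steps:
$v{\left(W \right)} = -211 + W$
$I = 13456$ ($I = \left(134 - 18\right)^{2} = 116^{2} = 13456$)
$p = 13456$
$p + v{\left(\frac{1}{-15} \cdot 13 \right)} = 13456 - \left(211 - \frac{1}{-15} \cdot 13\right) = 13456 - \frac{3178}{15} = \frac{198662}{15}$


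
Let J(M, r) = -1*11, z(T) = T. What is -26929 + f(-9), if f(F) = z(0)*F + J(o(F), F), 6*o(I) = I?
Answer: -26940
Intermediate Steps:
o(I) = I/6
J(M, r) = -11
f(F) = -11 (f(F) = 0*F - 11 = 0 - 11 = -11)
-26929 + f(-9) = -26929 - 11 = -26940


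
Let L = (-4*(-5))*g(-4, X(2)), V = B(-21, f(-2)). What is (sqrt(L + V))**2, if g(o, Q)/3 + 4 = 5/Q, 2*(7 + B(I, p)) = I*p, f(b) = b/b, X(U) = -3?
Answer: -715/2 ≈ -357.50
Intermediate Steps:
f(b) = 1
B(I, p) = -7 + I*p/2 (B(I, p) = -7 + (I*p)/2 = -7 + I*p/2)
g(o, Q) = -12 + 15/Q (g(o, Q) = -12 + 3*(5/Q) = -12 + 15/Q)
V = -35/2 (V = -7 + (1/2)*(-21)*1 = -7 - 21/2 = -35/2 ≈ -17.500)
L = -340 (L = (-4*(-5))*(-12 + 15/(-3)) = 20*(-12 + 15*(-1/3)) = 20*(-12 - 5) = 20*(-17) = -340)
(sqrt(L + V))**2 = (sqrt(-340 - 35/2))**2 = (sqrt(-715/2))**2 = (I*sqrt(1430)/2)**2 = -715/2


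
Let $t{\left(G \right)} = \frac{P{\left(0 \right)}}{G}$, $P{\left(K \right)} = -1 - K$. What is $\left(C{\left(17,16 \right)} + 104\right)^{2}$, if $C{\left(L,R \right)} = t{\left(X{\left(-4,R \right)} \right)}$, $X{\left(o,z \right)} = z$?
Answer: $\frac{2765569}{256} \approx 10803.0$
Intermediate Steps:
$t{\left(G \right)} = - \frac{1}{G}$ ($t{\left(G \right)} = \frac{-1 - 0}{G} = \frac{-1 + 0}{G} = - \frac{1}{G}$)
$C{\left(L,R \right)} = - \frac{1}{R}$
$\left(C{\left(17,16 \right)} + 104\right)^{2} = \left(- \frac{1}{16} + 104\right)^{2} = \left(\frac{1663}{16}\right)^{2} = \frac{2765569}{256}$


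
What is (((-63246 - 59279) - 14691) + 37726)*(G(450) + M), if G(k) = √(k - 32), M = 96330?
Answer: -9583871700 - 99490*√418 ≈ -9.5859e+9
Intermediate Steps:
G(k) = √(-32 + k)
(((-63246 - 59279) - 14691) + 37726)*(G(450) + M) = (((-63246 - 59279) - 14691) + 37726)*(√(-32 + 450) + 96330) = ((-122525 - 14691) + 37726)*(√418 + 96330) = (-137216 + 37726)*(96330 + √418) = -99490*(96330 + √418) = -9583871700 - 99490*√418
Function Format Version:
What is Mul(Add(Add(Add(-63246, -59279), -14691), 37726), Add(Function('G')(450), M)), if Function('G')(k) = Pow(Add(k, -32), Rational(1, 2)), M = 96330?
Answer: Add(-9583871700, Mul(-99490, Pow(418, Rational(1, 2)))) ≈ -9.5859e+9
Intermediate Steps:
Function('G')(k) = Pow(Add(-32, k), Rational(1, 2))
Mul(Add(Add(Add(-63246, -59279), -14691), 37726), Add(Function('G')(450), M)) = Mul(Add(Add(Add(-63246, -59279), -14691), 37726), Add(Pow(Add(-32, 450), Rational(1, 2)), 96330)) = Mul(Add(Add(-122525, -14691), 37726), Add(Pow(418, Rational(1, 2)), 96330)) = Mul(Add(-137216, 37726), Add(96330, Pow(418, Rational(1, 2)))) = Mul(-99490, Add(96330, Pow(418, Rational(1, 2)))) = Add(-9583871700, Mul(-99490, Pow(418, Rational(1, 2))))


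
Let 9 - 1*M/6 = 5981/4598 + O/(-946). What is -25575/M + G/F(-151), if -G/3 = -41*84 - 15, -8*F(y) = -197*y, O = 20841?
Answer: -25557429545167/174853222964 ≈ -146.17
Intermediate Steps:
M = 17634036/98857 (M = 54 - 6*(5981/4598 + 20841/(-946)) = 54 - 6*(5981*(1/4598) + 20841*(-1/946)) = 54 - 6*(5981/4598 - 20841/946) = 54 - 6*(-2049293/98857) = 54 + 12295758/98857 = 17634036/98857 ≈ 178.38)
F(y) = 197*y/8 (F(y) = -(-197)*y/8 = 197*y/8)
G = 10377 (G = -3*(-41*84 - 15) = -3*(-3444 - 15) = -3*(-3459) = 10377)
-25575/M + G/F(-151) = -25575/17634036/98857 + 10377/(((197/8)*(-151))) = -25575*98857/17634036 + 10377/(-29747/8) = -842755925/5878012 + 10377*(-8/29747) = -842755925/5878012 - 83016/29747 = -25557429545167/174853222964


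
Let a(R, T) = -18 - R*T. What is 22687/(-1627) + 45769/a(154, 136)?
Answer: -550031057/34105174 ≈ -16.128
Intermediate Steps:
a(R, T) = -18 - R*T
22687/(-1627) + 45769/a(154, 136) = 22687/(-1627) + 45769/(-18 - 1*154*136) = 22687*(-1/1627) + 45769/(-18 - 20944) = -22687/1627 + 45769/(-20962) = -22687/1627 + 45769*(-1/20962) = -22687/1627 - 45769/20962 = -550031057/34105174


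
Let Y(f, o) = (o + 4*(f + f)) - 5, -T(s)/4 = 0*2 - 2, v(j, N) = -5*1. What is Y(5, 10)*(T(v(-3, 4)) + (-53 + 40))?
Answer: -225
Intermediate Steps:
v(j, N) = -5
T(s) = 8 (T(s) = -4*(0*2 - 2) = -4*(0 - 2) = -4*(-2) = 8)
Y(f, o) = -5 + o + 8*f (Y(f, o) = (o + 4*(2*f)) - 5 = (o + 8*f) - 5 = -5 + o + 8*f)
Y(5, 10)*(T(v(-3, 4)) + (-53 + 40)) = (-5 + 10 + 8*5)*(8 + (-53 + 40)) = (-5 + 10 + 40)*(8 - 13) = 45*(-5) = -225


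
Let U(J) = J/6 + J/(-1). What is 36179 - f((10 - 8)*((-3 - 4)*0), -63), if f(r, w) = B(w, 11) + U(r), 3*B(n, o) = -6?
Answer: 36181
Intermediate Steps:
B(n, o) = -2 (B(n, o) = (1/3)*(-6) = -2)
U(J) = -5*J/6 (U(J) = J*(1/6) + J*(-1) = J/6 - J = -5*J/6)
f(r, w) = -2 - 5*r/6
36179 - f((10 - 8)*((-3 - 4)*0), -63) = 36179 - (-2 - 5*(10 - 8)*(-3 - 4)*0/6) = 36179 - (-2 - 5*(-7*0)/3) = 36179 - (-2 - 5*0/3) = 36179 - (-2 - 5/6*0) = 36179 - (-2 + 0) = 36179 - 1*(-2) = 36179 + 2 = 36181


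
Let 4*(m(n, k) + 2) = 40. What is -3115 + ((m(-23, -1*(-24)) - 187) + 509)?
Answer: -2785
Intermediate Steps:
m(n, k) = 8 (m(n, k) = -2 + (¼)*40 = -2 + 10 = 8)
-3115 + ((m(-23, -1*(-24)) - 187) + 509) = -3115 + ((8 - 187) + 509) = -3115 + (-179 + 509) = -3115 + 330 = -2785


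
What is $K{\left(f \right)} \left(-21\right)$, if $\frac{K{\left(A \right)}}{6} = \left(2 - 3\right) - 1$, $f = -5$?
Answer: $252$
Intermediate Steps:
$K{\left(A \right)} = -12$ ($K{\left(A \right)} = 6 \left(\left(2 - 3\right) - 1\right) = 6 \left(-1 - 1\right) = 6 \left(-2\right) = -12$)
$K{\left(f \right)} \left(-21\right) = \left(-12\right) \left(-21\right) = 252$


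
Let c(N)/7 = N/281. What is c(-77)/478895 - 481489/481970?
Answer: -12958798271977/12971691901030 ≈ -0.99901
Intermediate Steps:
c(N) = 7*N/281 (c(N) = 7*(N/281) = 7*N/281)
c(-77)/478895 - 481489/481970 = ((7/281)*(-77))/478895 - 481489/481970 = -539/281*1/478895 - 481489*1/481970 = -539/134569495 - 481489/481970 = -12958798271977/12971691901030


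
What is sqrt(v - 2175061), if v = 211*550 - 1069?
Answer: 4*I*sqrt(128755) ≈ 1435.3*I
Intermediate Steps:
v = 114981 (v = 116050 - 1069 = 114981)
sqrt(v - 2175061) = sqrt(114981 - 2175061) = sqrt(-2060080) = 4*I*sqrt(128755)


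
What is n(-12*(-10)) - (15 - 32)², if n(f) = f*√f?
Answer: -289 + 240*√30 ≈ 1025.5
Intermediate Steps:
n(f) = f^(3/2)
n(-12*(-10)) - (15 - 32)² = (-12*(-10))^(3/2) - (15 - 32)² = 120^(3/2) - 1*(-17)² = 240*√30 - 1*289 = 240*√30 - 289 = -289 + 240*√30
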